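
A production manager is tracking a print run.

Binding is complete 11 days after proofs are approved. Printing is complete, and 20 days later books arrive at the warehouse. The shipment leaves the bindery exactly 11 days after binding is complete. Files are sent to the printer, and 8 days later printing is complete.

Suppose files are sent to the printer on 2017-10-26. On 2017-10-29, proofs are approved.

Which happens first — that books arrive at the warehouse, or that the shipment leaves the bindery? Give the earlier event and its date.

Files are sent to the printer: Oct 26, 2017.
Printing is complete: Oct 26, 2017 + 8 days = Nov 3, 2017.
Books arrive at the warehouse: Nov 3, 2017 + 20 days = Nov 23, 2017.
Proofs are approved: Oct 29, 2017.
Binding is complete: Oct 29, 2017 + 11 days = Nov 9, 2017.
The shipment leaves the bindery: Nov 9, 2017 + 11 days = Nov 20, 2017.
Comparing: books arrive at the warehouse on Nov 23, 2017 vs the shipment leaves the bindery on Nov 20, 2017. Earlier: the shipment leaves the bindery.

The shipment leaves the bindery — 2017-11-20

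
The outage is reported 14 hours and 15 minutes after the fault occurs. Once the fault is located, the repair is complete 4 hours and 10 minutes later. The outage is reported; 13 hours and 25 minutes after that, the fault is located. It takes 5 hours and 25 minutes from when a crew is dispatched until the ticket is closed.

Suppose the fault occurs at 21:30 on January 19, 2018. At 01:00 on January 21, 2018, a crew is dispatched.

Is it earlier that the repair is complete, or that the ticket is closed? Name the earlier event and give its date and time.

The fault occurs: 21:30 Jan 19, 2018.
The outage is reported: 21:30 Jan 19, 2018 + 14h15m = 11:45 Jan 20, 2018.
The fault is located: 11:45 Jan 20, 2018 + 13h25m = 01:10 Jan 21, 2018.
The repair is complete: 01:10 Jan 21, 2018 + 4h10m = 05:20 Jan 21, 2018.
A crew is dispatched: 01:00 Jan 21, 2018.
The ticket is closed: 01:00 Jan 21, 2018 + 5h25m = 06:25 Jan 21, 2018.
Comparing: the repair is complete at 05:20 Jan 21, 2018 vs the ticket is closed at 06:25 Jan 21, 2018. Earlier: the repair is complete.

The repair is complete — 05:20 on January 21, 2018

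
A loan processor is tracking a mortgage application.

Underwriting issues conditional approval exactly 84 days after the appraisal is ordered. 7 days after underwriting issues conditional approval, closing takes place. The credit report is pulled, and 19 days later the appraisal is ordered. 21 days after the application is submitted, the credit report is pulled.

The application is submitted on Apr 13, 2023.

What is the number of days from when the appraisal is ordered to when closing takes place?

Causal path: the appraisal is ordered → underwriting issues conditional approval → closing takes place.
Total delay along the path: 84 + 7 = 91 days.

91 days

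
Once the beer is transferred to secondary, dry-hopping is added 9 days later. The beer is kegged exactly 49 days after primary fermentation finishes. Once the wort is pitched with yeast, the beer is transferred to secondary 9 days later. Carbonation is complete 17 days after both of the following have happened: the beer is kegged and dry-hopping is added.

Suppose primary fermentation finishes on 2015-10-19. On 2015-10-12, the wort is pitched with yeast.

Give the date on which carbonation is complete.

Primary fermentation finishes: Oct 19, 2015.
The beer is kegged: Oct 19, 2015 + 49 days = Dec 7, 2015.
The wort is pitched with yeast: Oct 12, 2015.
The beer is transferred to secondary: Oct 12, 2015 + 9 days = Oct 21, 2015.
Dry-hopping is added: Oct 21, 2015 + 9 days = Oct 30, 2015.
Both prerequisites met — the beer is kegged (Dec 7, 2015), dry-hopping is added (Oct 30, 2015); the later is Dec 7, 2015.
Carbonation is complete: Dec 7, 2015 + 17 days = Dec 24, 2015.

2015-12-24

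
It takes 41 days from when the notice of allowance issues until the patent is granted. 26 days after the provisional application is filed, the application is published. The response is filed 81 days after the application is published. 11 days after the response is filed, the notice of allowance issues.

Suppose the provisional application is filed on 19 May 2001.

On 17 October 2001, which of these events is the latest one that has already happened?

The provisional application is filed: May 19, 2001.
The application is published: May 19, 2001 + 26 days = Jun 14, 2001.
The response is filed: Jun 14, 2001 + 81 days = Sep 3, 2001.
The notice of allowance issues: Sep 3, 2001 + 11 days = Sep 14, 2001.
The patent is granted: Sep 14, 2001 + 41 days = Oct 25, 2001.
Oct 17, 2001 falls between when the notice of allowance issues (Sep 14, 2001) and when the patent is granted (Oct 25, 2001).

The notice of allowance issues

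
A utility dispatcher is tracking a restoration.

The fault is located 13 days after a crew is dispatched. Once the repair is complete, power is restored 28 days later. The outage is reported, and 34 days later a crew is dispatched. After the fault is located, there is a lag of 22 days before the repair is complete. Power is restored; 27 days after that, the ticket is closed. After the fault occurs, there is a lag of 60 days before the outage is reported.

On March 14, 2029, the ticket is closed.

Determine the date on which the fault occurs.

September 11, 2028

The ticket is closed: Mar 14, 2029.
Power is restored: Mar 14, 2029 − 27 days = Feb 15, 2029.
The repair is complete: Feb 15, 2029 − 28 days = Jan 18, 2029.
The fault is located: Jan 18, 2029 − 22 days = Dec 27, 2028.
A crew is dispatched: Dec 27, 2028 − 13 days = Dec 14, 2028.
The outage is reported: Dec 14, 2028 − 34 days = Nov 10, 2028.
The fault occurs: Nov 10, 2028 − 60 days = Sep 11, 2028.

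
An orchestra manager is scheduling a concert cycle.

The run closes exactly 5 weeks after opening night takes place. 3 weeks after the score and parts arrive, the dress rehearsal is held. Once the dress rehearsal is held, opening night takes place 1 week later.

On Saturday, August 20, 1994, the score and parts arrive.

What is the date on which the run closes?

The score and parts arrive: Aug 20, 1994.
The dress rehearsal is held: Aug 20, 1994 + 3 weeks = Sep 10, 1994.
Opening night takes place: Sep 10, 1994 + 1 week = Sep 17, 1994.
The run closes: Sep 17, 1994 + 5 weeks = Oct 22, 1994.

Saturday, October 22, 1994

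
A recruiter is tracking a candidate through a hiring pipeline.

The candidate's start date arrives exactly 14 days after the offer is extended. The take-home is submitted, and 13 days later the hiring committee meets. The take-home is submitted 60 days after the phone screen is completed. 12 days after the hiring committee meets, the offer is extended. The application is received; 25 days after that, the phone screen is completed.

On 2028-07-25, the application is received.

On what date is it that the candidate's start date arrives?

The application is received: Jul 25, 2028.
The phone screen is completed: Jul 25, 2028 + 25 days = Aug 19, 2028.
The take-home is submitted: Aug 19, 2028 + 60 days = Oct 18, 2028.
The hiring committee meets: Oct 18, 2028 + 13 days = Oct 31, 2028.
The offer is extended: Oct 31, 2028 + 12 days = Nov 12, 2028.
The candidate's start date arrives: Nov 12, 2028 + 14 days = Nov 26, 2028.

2028-11-26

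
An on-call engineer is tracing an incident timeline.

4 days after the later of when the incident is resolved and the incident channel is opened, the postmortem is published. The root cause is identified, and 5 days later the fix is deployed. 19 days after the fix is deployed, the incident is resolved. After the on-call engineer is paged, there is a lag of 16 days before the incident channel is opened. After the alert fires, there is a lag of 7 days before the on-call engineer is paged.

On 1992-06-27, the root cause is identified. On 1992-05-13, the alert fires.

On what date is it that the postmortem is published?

1992-07-25

The root cause is identified: Jun 27, 1992.
The fix is deployed: Jun 27, 1992 + 5 days = Jul 2, 1992.
The incident is resolved: Jul 2, 1992 + 19 days = Jul 21, 1992.
The alert fires: May 13, 1992.
The on-call engineer is paged: May 13, 1992 + 7 days = May 20, 1992.
The incident channel is opened: May 20, 1992 + 16 days = Jun 5, 1992.
Both prerequisites met — the incident is resolved (Jul 21, 1992), the incident channel is opened (Jun 5, 1992); the later is Jul 21, 1992.
The postmortem is published: Jul 21, 1992 + 4 days = Jul 25, 1992.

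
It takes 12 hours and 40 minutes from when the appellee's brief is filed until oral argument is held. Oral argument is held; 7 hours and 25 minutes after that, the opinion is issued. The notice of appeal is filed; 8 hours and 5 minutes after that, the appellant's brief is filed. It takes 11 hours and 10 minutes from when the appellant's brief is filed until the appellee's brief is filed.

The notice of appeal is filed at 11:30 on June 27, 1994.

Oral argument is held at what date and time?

The notice of appeal is filed: 11:30 Jun 27, 1994.
The appellant's brief is filed: 11:30 Jun 27, 1994 + 8h05m = 19:35 Jun 27, 1994.
The appellee's brief is filed: 19:35 Jun 27, 1994 + 11h10m = 06:45 Jun 28, 1994.
Oral argument is held: 06:45 Jun 28, 1994 + 12h40m = 19:25 Jun 28, 1994.

19:25 on June 28, 1994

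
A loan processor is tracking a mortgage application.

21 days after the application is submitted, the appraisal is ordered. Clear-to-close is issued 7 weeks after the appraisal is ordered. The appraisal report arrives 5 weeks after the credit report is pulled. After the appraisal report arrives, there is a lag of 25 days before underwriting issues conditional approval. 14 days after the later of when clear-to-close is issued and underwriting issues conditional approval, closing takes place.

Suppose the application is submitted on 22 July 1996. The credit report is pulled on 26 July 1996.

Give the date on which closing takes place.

The application is submitted: Jul 22, 1996.
The appraisal is ordered: Jul 22, 1996 + 21 days = Aug 12, 1996.
Clear-to-close is issued: Aug 12, 1996 + 7 weeks = Sep 30, 1996.
The credit report is pulled: Jul 26, 1996.
The appraisal report arrives: Jul 26, 1996 + 5 weeks = Aug 30, 1996.
Underwriting issues conditional approval: Aug 30, 1996 + 25 days = Sep 24, 1996.
Both prerequisites met — clear-to-close is issued (Sep 30, 1996), underwriting issues conditional approval (Sep 24, 1996); the later is Sep 30, 1996.
Closing takes place: Sep 30, 1996 + 14 days = Oct 14, 1996.

14 October 1996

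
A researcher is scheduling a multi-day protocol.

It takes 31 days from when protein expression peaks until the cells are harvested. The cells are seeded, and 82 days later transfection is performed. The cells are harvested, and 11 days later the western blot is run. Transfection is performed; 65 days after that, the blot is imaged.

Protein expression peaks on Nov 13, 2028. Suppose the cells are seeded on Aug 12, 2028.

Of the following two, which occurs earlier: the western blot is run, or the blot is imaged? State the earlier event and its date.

The western blot is run — Dec 25, 2028

Protein expression peaks: Nov 13, 2028.
The cells are harvested: Nov 13, 2028 + 31 days = Dec 14, 2028.
The western blot is run: Dec 14, 2028 + 11 days = Dec 25, 2028.
The cells are seeded: Aug 12, 2028.
Transfection is performed: Aug 12, 2028 + 82 days = Nov 2, 2028.
The blot is imaged: Nov 2, 2028 + 65 days = Jan 6, 2029.
Comparing: the western blot is run on Dec 25, 2028 vs the blot is imaged on Jan 6, 2029. Earlier: the western blot is run.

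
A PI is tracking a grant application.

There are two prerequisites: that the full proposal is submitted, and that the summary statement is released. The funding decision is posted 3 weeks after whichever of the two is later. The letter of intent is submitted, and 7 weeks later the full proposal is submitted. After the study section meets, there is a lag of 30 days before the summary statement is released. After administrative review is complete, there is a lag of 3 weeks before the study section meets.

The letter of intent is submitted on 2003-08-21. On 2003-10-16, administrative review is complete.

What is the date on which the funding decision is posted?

2003-12-27

The letter of intent is submitted: Aug 21, 2003.
The full proposal is submitted: Aug 21, 2003 + 7 weeks = Oct 9, 2003.
Administrative review is complete: Oct 16, 2003.
The study section meets: Oct 16, 2003 + 3 weeks = Nov 6, 2003.
The summary statement is released: Nov 6, 2003 + 30 days = Dec 6, 2003.
Both prerequisites met — the full proposal is submitted (Oct 9, 2003), the summary statement is released (Dec 6, 2003); the later is Dec 6, 2003.
The funding decision is posted: Dec 6, 2003 + 3 weeks = Dec 27, 2003.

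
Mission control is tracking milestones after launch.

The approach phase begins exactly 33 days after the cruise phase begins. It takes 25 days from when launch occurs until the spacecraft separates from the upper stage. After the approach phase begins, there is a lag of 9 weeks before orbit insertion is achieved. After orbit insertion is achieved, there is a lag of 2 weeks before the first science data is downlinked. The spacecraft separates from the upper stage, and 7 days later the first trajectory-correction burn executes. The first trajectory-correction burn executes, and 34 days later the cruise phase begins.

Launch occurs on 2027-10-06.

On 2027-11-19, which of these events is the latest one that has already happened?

The first trajectory-correction burn executes

Launch occurs: Oct 6, 2027.
The spacecraft separates from the upper stage: Oct 6, 2027 + 25 days = Oct 31, 2027.
The first trajectory-correction burn executes: Oct 31, 2027 + 7 days = Nov 7, 2027.
The cruise phase begins: Nov 7, 2027 + 34 days = Dec 11, 2027.
The approach phase begins: Dec 11, 2027 + 33 days = Jan 13, 2028.
Orbit insertion is achieved: Jan 13, 2028 + 9 weeks = Mar 16, 2028.
The first science data is downlinked: Mar 16, 2028 + 2 weeks = Mar 30, 2028.
Nov 19, 2027 falls between when the first trajectory-correction burn executes (Nov 7, 2027) and when the cruise phase begins (Dec 11, 2027).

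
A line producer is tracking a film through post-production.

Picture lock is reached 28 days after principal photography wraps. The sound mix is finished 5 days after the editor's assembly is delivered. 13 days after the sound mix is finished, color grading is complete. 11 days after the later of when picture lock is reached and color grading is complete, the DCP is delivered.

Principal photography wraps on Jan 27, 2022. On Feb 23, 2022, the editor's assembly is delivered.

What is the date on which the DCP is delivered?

Mar 24, 2022

Principal photography wraps: Jan 27, 2022.
Picture lock is reached: Jan 27, 2022 + 28 days = Feb 24, 2022.
The editor's assembly is delivered: Feb 23, 2022.
The sound mix is finished: Feb 23, 2022 + 5 days = Feb 28, 2022.
Color grading is complete: Feb 28, 2022 + 13 days = Mar 13, 2022.
Both prerequisites met — picture lock is reached (Feb 24, 2022), color grading is complete (Mar 13, 2022); the later is Mar 13, 2022.
The DCP is delivered: Mar 13, 2022 + 11 days = Mar 24, 2022.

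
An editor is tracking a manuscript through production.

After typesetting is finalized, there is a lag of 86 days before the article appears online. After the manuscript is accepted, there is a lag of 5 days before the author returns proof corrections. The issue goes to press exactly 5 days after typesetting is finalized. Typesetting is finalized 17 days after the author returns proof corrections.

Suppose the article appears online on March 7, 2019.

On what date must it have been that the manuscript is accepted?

November 19, 2018

The article appears online: Mar 7, 2019.
Typesetting is finalized: Mar 7, 2019 − 86 days = Dec 11, 2018.
The author returns proof corrections: Dec 11, 2018 − 17 days = Nov 24, 2018.
The manuscript is accepted: Nov 24, 2018 − 5 days = Nov 19, 2018.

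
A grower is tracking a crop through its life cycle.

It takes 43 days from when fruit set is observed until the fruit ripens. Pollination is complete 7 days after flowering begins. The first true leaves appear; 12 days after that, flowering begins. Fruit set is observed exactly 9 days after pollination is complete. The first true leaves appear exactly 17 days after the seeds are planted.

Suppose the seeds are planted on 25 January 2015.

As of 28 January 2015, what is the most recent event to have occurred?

The seeds are planted

The seeds are planted: Jan 25, 2015.
The first true leaves appear: Jan 25, 2015 + 17 days = Feb 11, 2015.
Flowering begins: Feb 11, 2015 + 12 days = Feb 23, 2015.
Pollination is complete: Feb 23, 2015 + 7 days = Mar 2, 2015.
Fruit set is observed: Mar 2, 2015 + 9 days = Mar 11, 2015.
The fruit ripens: Mar 11, 2015 + 43 days = Apr 23, 2015.
Jan 28, 2015 falls between when the seeds are planted (Jan 25, 2015) and when the first true leaves appear (Feb 11, 2015).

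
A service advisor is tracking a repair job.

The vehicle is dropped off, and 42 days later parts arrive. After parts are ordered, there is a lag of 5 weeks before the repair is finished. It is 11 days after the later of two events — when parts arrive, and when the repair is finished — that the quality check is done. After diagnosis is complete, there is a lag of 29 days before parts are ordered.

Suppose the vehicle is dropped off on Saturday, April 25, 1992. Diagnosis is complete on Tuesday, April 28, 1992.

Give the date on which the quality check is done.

Sunday, July 12, 1992

The vehicle is dropped off: Apr 25, 1992.
Parts arrive: Apr 25, 1992 + 42 days = Jun 6, 1992.
Diagnosis is complete: Apr 28, 1992.
Parts are ordered: Apr 28, 1992 + 29 days = May 27, 1992.
The repair is finished: May 27, 1992 + 5 weeks = Jul 1, 1992.
Both prerequisites met — parts arrive (Jun 6, 1992), the repair is finished (Jul 1, 1992); the later is Jul 1, 1992.
The quality check is done: Jul 1, 1992 + 11 days = Jul 12, 1992.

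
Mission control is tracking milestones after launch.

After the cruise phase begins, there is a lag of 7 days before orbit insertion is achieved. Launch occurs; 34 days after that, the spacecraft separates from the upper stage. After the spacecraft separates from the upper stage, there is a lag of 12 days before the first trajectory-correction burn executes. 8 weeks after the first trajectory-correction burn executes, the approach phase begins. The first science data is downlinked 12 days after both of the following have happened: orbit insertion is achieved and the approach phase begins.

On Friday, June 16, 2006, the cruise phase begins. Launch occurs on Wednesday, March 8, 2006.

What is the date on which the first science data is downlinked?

The cruise phase begins: Jun 16, 2006.
Orbit insertion is achieved: Jun 16, 2006 + 7 days = Jun 23, 2006.
Launch occurs: Mar 8, 2006.
The spacecraft separates from the upper stage: Mar 8, 2006 + 34 days = Apr 11, 2006.
The first trajectory-correction burn executes: Apr 11, 2006 + 12 days = Apr 23, 2006.
The approach phase begins: Apr 23, 2006 + 8 weeks = Jun 18, 2006.
Both prerequisites met — orbit insertion is achieved (Jun 23, 2006), the approach phase begins (Jun 18, 2006); the later is Jun 23, 2006.
The first science data is downlinked: Jun 23, 2006 + 12 days = Jul 5, 2006.

Wednesday, July 5, 2006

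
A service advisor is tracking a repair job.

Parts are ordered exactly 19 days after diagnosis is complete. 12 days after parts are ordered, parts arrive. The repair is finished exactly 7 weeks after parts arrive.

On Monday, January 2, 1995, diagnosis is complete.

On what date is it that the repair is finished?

Thursday, March 23, 1995

Diagnosis is complete: Jan 2, 1995.
Parts are ordered: Jan 2, 1995 + 19 days = Jan 21, 1995.
Parts arrive: Jan 21, 1995 + 12 days = Feb 2, 1995.
The repair is finished: Feb 2, 1995 + 7 weeks = Mar 23, 1995.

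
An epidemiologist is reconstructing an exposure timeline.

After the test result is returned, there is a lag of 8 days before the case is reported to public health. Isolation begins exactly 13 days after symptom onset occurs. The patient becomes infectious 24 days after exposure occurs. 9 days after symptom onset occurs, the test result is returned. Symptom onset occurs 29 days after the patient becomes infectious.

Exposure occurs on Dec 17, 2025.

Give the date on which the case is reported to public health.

Exposure occurs: Dec 17, 2025.
The patient becomes infectious: Dec 17, 2025 + 24 days = Jan 10, 2026.
Symptom onset occurs: Jan 10, 2026 + 29 days = Feb 8, 2026.
The test result is returned: Feb 8, 2026 + 9 days = Feb 17, 2026.
The case is reported to public health: Feb 17, 2026 + 8 days = Feb 25, 2026.

Feb 25, 2026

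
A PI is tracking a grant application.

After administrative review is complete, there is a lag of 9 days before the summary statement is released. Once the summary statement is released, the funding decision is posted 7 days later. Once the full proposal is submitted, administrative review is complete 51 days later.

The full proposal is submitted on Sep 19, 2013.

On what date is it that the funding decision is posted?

The full proposal is submitted: Sep 19, 2013.
Administrative review is complete: Sep 19, 2013 + 51 days = Nov 9, 2013.
The summary statement is released: Nov 9, 2013 + 9 days = Nov 18, 2013.
The funding decision is posted: Nov 18, 2013 + 7 days = Nov 25, 2013.

Nov 25, 2013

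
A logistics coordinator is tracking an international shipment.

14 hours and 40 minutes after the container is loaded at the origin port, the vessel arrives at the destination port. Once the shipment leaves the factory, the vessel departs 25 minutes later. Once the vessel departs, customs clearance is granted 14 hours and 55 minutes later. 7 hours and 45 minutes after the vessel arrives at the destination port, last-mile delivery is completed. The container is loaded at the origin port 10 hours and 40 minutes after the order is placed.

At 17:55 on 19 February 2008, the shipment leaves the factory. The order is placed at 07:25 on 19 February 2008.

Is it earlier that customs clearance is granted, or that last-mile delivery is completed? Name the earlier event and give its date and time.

The shipment leaves the factory: 17:55 Feb 19, 2008.
The vessel departs: 17:55 Feb 19, 2008 + 25m = 18:20 Feb 19, 2008.
Customs clearance is granted: 18:20 Feb 19, 2008 + 14h55m = 09:15 Feb 20, 2008.
The order is placed: 07:25 Feb 19, 2008.
The container is loaded at the origin port: 07:25 Feb 19, 2008 + 10h40m = 18:05 Feb 19, 2008.
The vessel arrives at the destination port: 18:05 Feb 19, 2008 + 14h40m = 08:45 Feb 20, 2008.
Last-mile delivery is completed: 08:45 Feb 20, 2008 + 7h45m = 16:30 Feb 20, 2008.
Comparing: customs clearance is granted at 09:15 Feb 20, 2008 vs last-mile delivery is completed at 16:30 Feb 20, 2008. Earlier: customs clearance is granted.

Customs clearance is granted — 09:15 on 20 February 2008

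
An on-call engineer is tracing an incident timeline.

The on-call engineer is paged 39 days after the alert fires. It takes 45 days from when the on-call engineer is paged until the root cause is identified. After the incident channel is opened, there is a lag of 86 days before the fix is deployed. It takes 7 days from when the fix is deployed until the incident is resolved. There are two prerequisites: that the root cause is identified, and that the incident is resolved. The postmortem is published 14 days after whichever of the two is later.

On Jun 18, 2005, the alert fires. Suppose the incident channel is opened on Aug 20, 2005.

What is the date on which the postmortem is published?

The alert fires: Jun 18, 2005.
The on-call engineer is paged: Jun 18, 2005 + 39 days = Jul 27, 2005.
The root cause is identified: Jul 27, 2005 + 45 days = Sep 10, 2005.
The incident channel is opened: Aug 20, 2005.
The fix is deployed: Aug 20, 2005 + 86 days = Nov 14, 2005.
The incident is resolved: Nov 14, 2005 + 7 days = Nov 21, 2005.
Both prerequisites met — the root cause is identified (Sep 10, 2005), the incident is resolved (Nov 21, 2005); the later is Nov 21, 2005.
The postmortem is published: Nov 21, 2005 + 14 days = Dec 5, 2005.

Dec 5, 2005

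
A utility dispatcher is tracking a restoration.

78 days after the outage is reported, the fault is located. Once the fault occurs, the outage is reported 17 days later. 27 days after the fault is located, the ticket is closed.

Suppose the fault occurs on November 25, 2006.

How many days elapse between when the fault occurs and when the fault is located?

95 days

Causal path: the fault occurs → the outage is reported → the fault is located.
Total delay along the path: 17 + 78 = 95 days.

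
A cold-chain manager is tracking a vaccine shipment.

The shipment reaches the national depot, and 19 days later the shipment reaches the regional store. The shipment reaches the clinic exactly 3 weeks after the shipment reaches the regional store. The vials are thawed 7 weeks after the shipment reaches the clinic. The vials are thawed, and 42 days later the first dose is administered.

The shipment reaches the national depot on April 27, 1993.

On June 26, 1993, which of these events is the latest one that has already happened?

The shipment reaches the national depot: Apr 27, 1993.
The shipment reaches the regional store: Apr 27, 1993 + 19 days = May 16, 1993.
The shipment reaches the clinic: May 16, 1993 + 3 weeks = Jun 6, 1993.
The vials are thawed: Jun 6, 1993 + 7 weeks = Jul 25, 1993.
The first dose is administered: Jul 25, 1993 + 42 days = Sep 5, 1993.
Jun 26, 1993 falls between when the shipment reaches the clinic (Jun 6, 1993) and when the vials are thawed (Jul 25, 1993).

The shipment reaches the clinic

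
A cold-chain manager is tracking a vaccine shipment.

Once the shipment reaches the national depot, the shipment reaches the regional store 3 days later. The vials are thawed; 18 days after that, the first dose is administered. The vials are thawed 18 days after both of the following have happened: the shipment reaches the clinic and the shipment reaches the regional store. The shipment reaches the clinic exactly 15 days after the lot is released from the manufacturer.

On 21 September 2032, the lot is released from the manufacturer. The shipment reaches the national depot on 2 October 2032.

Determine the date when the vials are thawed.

The lot is released from the manufacturer: Sep 21, 2032.
The shipment reaches the clinic: Sep 21, 2032 + 15 days = Oct 6, 2032.
The shipment reaches the national depot: Oct 2, 2032.
The shipment reaches the regional store: Oct 2, 2032 + 3 days = Oct 5, 2032.
Both prerequisites met — the shipment reaches the clinic (Oct 6, 2032), the shipment reaches the regional store (Oct 5, 2032); the later is Oct 6, 2032.
The vials are thawed: Oct 6, 2032 + 18 days = Oct 24, 2032.

24 October 2032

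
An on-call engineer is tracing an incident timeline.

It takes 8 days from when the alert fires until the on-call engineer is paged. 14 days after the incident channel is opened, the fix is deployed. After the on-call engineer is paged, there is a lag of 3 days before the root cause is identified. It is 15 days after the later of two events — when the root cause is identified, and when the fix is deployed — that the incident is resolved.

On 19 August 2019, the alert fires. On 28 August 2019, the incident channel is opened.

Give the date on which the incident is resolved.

26 September 2019

The alert fires: Aug 19, 2019.
The on-call engineer is paged: Aug 19, 2019 + 8 days = Aug 27, 2019.
The root cause is identified: Aug 27, 2019 + 3 days = Aug 30, 2019.
The incident channel is opened: Aug 28, 2019.
The fix is deployed: Aug 28, 2019 + 14 days = Sep 11, 2019.
Both prerequisites met — the root cause is identified (Aug 30, 2019), the fix is deployed (Sep 11, 2019); the later is Sep 11, 2019.
The incident is resolved: Sep 11, 2019 + 15 days = Sep 26, 2019.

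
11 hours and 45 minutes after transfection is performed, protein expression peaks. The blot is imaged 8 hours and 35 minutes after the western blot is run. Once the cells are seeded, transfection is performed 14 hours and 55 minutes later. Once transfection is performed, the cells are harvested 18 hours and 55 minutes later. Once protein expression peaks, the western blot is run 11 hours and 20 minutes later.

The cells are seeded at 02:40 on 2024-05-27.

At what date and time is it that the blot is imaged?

01:15 on 2024-05-29

The cells are seeded: 02:40 May 27, 2024.
Transfection is performed: 02:40 May 27, 2024 + 14h55m = 17:35 May 27, 2024.
Protein expression peaks: 17:35 May 27, 2024 + 11h45m = 05:20 May 28, 2024.
The western blot is run: 05:20 May 28, 2024 + 11h20m = 16:40 May 28, 2024.
The blot is imaged: 16:40 May 28, 2024 + 8h35m = 01:15 May 29, 2024.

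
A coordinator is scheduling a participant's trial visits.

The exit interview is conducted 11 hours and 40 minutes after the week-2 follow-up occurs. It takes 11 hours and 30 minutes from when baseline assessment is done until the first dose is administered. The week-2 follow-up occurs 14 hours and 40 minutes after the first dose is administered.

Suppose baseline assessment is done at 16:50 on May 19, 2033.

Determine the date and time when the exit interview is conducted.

Baseline assessment is done: 16:50 May 19, 2033.
The first dose is administered: 16:50 May 19, 2033 + 11h30m = 04:20 May 20, 2033.
The week-2 follow-up occurs: 04:20 May 20, 2033 + 14h40m = 19:00 May 20, 2033.
The exit interview is conducted: 19:00 May 20, 2033 + 11h40m = 06:40 May 21, 2033.

06:40 on May 21, 2033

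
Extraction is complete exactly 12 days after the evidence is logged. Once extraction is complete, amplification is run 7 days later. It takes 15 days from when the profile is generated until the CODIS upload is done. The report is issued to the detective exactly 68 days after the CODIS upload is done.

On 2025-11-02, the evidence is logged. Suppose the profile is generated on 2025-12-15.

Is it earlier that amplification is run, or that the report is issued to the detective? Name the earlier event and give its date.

The evidence is logged: Nov 2, 2025.
Extraction is complete: Nov 2, 2025 + 12 days = Nov 14, 2025.
Amplification is run: Nov 14, 2025 + 7 days = Nov 21, 2025.
The profile is generated: Dec 15, 2025.
The CODIS upload is done: Dec 15, 2025 + 15 days = Dec 30, 2025.
The report is issued to the detective: Dec 30, 2025 + 68 days = Mar 8, 2026.
Comparing: amplification is run on Nov 21, 2025 vs the report is issued to the detective on Mar 8, 2026. Earlier: amplification is run.

Amplification is run — 2025-11-21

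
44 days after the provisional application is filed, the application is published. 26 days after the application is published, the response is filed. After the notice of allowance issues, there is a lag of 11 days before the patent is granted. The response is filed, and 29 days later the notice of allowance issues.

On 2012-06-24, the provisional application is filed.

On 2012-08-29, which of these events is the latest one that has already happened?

The provisional application is filed: Jun 24, 2012.
The application is published: Jun 24, 2012 + 44 days = Aug 7, 2012.
The response is filed: Aug 7, 2012 + 26 days = Sep 2, 2012.
The notice of allowance issues: Sep 2, 2012 + 29 days = Oct 1, 2012.
The patent is granted: Oct 1, 2012 + 11 days = Oct 12, 2012.
Aug 29, 2012 falls between when the application is published (Aug 7, 2012) and when the response is filed (Sep 2, 2012).

The application is published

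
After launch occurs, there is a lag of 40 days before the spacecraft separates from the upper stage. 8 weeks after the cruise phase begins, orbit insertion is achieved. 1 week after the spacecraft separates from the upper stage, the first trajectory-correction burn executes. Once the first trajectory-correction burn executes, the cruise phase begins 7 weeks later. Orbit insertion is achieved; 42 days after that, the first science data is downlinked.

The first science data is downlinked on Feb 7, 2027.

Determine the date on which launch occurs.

The first science data is downlinked: Feb 7, 2027.
Orbit insertion is achieved: Feb 7, 2027 − 42 days = Dec 27, 2026.
The cruise phase begins: Dec 27, 2026 − 8 weeks = Nov 1, 2026.
The first trajectory-correction burn executes: Nov 1, 2026 − 7 weeks = Sep 13, 2026.
The spacecraft separates from the upper stage: Sep 13, 2026 − 1 week = Sep 6, 2026.
Launch occurs: Sep 6, 2026 − 40 days = Jul 28, 2026.

Jul 28, 2026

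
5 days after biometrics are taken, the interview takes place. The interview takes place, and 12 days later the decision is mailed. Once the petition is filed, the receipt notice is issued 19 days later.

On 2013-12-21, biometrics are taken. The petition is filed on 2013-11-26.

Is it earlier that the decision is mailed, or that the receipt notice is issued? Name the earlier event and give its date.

Biometrics are taken: Dec 21, 2013.
The interview takes place: Dec 21, 2013 + 5 days = Dec 26, 2013.
The decision is mailed: Dec 26, 2013 + 12 days = Jan 7, 2014.
The petition is filed: Nov 26, 2013.
The receipt notice is issued: Nov 26, 2013 + 19 days = Dec 15, 2013.
Comparing: the decision is mailed on Jan 7, 2014 vs the receipt notice is issued on Dec 15, 2013. Earlier: the receipt notice is issued.

The receipt notice is issued — 2013-12-15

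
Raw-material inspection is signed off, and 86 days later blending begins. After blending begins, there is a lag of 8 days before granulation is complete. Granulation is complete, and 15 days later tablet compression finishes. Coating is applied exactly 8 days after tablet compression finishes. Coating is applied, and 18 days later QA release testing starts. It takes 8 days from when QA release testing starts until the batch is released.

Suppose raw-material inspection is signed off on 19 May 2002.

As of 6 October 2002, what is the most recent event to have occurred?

QA release testing starts

Raw-material inspection is signed off: May 19, 2002.
Blending begins: May 19, 2002 + 86 days = Aug 13, 2002.
Granulation is complete: Aug 13, 2002 + 8 days = Aug 21, 2002.
Tablet compression finishes: Aug 21, 2002 + 15 days = Sep 5, 2002.
Coating is applied: Sep 5, 2002 + 8 days = Sep 13, 2002.
QA release testing starts: Sep 13, 2002 + 18 days = Oct 1, 2002.
The batch is released: Oct 1, 2002 + 8 days = Oct 9, 2002.
Oct 6, 2002 falls between when QA release testing starts (Oct 1, 2002) and when the batch is released (Oct 9, 2002).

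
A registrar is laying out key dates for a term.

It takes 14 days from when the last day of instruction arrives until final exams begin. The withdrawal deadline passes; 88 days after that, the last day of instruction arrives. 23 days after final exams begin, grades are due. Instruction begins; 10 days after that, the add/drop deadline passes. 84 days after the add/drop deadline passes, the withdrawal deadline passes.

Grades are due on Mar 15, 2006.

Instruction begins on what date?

Aug 8, 2005

Grades are due: Mar 15, 2006.
Final exams begin: Mar 15, 2006 − 23 days = Feb 20, 2006.
The last day of instruction arrives: Feb 20, 2006 − 14 days = Feb 6, 2006.
The withdrawal deadline passes: Feb 6, 2006 − 88 days = Nov 10, 2005.
The add/drop deadline passes: Nov 10, 2005 − 84 days = Aug 18, 2005.
Instruction begins: Aug 18, 2005 − 10 days = Aug 8, 2005.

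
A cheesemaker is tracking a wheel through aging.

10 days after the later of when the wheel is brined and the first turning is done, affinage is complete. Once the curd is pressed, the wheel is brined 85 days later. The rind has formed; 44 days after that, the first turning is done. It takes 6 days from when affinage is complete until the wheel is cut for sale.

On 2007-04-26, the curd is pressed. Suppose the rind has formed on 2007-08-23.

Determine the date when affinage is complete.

The curd is pressed: Apr 26, 2007.
The wheel is brined: Apr 26, 2007 + 85 days = Jul 20, 2007.
The rind has formed: Aug 23, 2007.
The first turning is done: Aug 23, 2007 + 44 days = Oct 6, 2007.
Both prerequisites met — the wheel is brined (Jul 20, 2007), the first turning is done (Oct 6, 2007); the later is Oct 6, 2007.
Affinage is complete: Oct 6, 2007 + 10 days = Oct 16, 2007.

2007-10-16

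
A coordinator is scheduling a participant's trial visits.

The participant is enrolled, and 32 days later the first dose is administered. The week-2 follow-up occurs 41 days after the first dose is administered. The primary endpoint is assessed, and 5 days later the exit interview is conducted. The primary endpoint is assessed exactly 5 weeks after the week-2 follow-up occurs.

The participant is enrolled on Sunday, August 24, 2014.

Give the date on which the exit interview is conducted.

The participant is enrolled: Aug 24, 2014.
The first dose is administered: Aug 24, 2014 + 32 days = Sep 25, 2014.
The week-2 follow-up occurs: Sep 25, 2014 + 41 days = Nov 5, 2014.
The primary endpoint is assessed: Nov 5, 2014 + 5 weeks = Dec 10, 2014.
The exit interview is conducted: Dec 10, 2014 + 5 days = Dec 15, 2014.

Monday, December 15, 2014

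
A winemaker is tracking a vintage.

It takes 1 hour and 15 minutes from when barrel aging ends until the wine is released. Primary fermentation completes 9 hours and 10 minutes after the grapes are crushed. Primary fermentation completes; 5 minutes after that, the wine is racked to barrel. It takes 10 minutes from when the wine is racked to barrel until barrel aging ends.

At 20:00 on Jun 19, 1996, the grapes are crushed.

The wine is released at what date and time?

06:40 on Jun 20, 1996

The grapes are crushed: 20:00 Jun 19, 1996.
Primary fermentation completes: 20:00 Jun 19, 1996 + 9h10m = 05:10 Jun 20, 1996.
The wine is racked to barrel: 05:10 Jun 20, 1996 + 5m = 05:15 Jun 20, 1996.
Barrel aging ends: 05:15 Jun 20, 1996 + 10m = 05:25 Jun 20, 1996.
The wine is released: 05:25 Jun 20, 1996 + 1h15m = 06:40 Jun 20, 1996.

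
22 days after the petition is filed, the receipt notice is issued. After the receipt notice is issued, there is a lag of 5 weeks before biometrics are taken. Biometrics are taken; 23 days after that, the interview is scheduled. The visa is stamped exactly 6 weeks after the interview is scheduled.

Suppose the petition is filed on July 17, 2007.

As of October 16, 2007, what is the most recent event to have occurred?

The interview is scheduled

The petition is filed: Jul 17, 2007.
The receipt notice is issued: Jul 17, 2007 + 22 days = Aug 8, 2007.
Biometrics are taken: Aug 8, 2007 + 5 weeks = Sep 12, 2007.
The interview is scheduled: Sep 12, 2007 + 23 days = Oct 5, 2007.
The visa is stamped: Oct 5, 2007 + 6 weeks = Nov 16, 2007.
Oct 16, 2007 falls between when the interview is scheduled (Oct 5, 2007) and when the visa is stamped (Nov 16, 2007).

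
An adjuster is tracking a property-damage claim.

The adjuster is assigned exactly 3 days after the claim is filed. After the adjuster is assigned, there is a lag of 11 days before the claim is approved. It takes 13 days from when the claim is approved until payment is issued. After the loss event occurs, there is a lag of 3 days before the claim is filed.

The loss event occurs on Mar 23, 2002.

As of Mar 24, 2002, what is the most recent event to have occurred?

The loss event occurs

The loss event occurs: Mar 23, 2002.
The claim is filed: Mar 23, 2002 + 3 days = Mar 26, 2002.
The adjuster is assigned: Mar 26, 2002 + 3 days = Mar 29, 2002.
The claim is approved: Mar 29, 2002 + 11 days = Apr 9, 2002.
Payment is issued: Apr 9, 2002 + 13 days = Apr 22, 2002.
Mar 24, 2002 falls between when the loss event occurs (Mar 23, 2002) and when the claim is filed (Mar 26, 2002).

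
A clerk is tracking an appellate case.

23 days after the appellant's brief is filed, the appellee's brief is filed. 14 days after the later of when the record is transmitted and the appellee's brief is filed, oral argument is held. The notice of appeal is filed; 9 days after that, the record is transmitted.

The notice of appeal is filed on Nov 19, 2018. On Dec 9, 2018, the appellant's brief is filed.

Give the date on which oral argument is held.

The notice of appeal is filed: Nov 19, 2018.
The record is transmitted: Nov 19, 2018 + 9 days = Nov 28, 2018.
The appellant's brief is filed: Dec 9, 2018.
The appellee's brief is filed: Dec 9, 2018 + 23 days = Jan 1, 2019.
Both prerequisites met — the record is transmitted (Nov 28, 2018), the appellee's brief is filed (Jan 1, 2019); the later is Jan 1, 2019.
Oral argument is held: Jan 1, 2019 + 14 days = Jan 15, 2019.

Jan 15, 2019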